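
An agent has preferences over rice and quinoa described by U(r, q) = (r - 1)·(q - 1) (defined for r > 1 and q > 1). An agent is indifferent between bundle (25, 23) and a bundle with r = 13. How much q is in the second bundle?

q = 45

U(25, 23) = 528.
Set U(13, q) = 528 and solve.
With r = 13: (13 − 1) = 12, so (q − 1) = 528/12 = 44.
So q = 1 + 44 = 45.
Check: U(13, 45) = 528.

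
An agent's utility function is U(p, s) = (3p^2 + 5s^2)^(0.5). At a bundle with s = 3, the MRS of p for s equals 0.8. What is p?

For CES with ρ = 2, MRS = (3/5)·(s/p)^(-1).
Setting (3/5)·(3/p)^(-1) = 0.8 gives (3/p)^(-1) = 4/3, so 3/p = 0.75 and p = 4.

p = 4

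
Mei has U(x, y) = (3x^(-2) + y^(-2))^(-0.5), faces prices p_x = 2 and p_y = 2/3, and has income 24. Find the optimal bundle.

x* = 9, y* = 9

For CES with ρ = -2, MRS = (3/1)·(y/x)^3.
Tangency: set MRS = p_x/p_y = 2/(2/3) = 3.
So (y/x)^3 = 1; taking the cube root, y/x = 1, i.e. y = x.
Substitute into the budget 2·x + (2/3)·y = 24: (8/3)·x = 24, so x* = 9 and y* = 9.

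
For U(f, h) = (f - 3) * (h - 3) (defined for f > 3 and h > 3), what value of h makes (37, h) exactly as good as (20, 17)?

h = 10

U(20, 17) = 238.
Set U(37, h) = 238 and solve.
With f = 37: (37 − 3) = 34, so (h − 3) = 238/34 = 7.
So h = 3 + 7 = 10.
Check: U(37, 10) = 238.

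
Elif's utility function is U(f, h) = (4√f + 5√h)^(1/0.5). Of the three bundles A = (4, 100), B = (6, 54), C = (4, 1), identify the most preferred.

Bundle A

Evaluate utility at each bundle:
U(A) = 3364.000.
U(B) = 2166.000.
U(C) = 169.000.
Highest utility is A, so A ≻ B ≻ C.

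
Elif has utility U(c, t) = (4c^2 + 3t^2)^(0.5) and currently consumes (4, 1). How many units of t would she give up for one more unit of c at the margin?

MRS = 16/3

For CES with ρ = 2, MRS = (4/3)·(t/c)^(-1).
At (4, 1): MRS = 16/3.
That is, one extra unit of c is worth 16/3 units of t at the margin.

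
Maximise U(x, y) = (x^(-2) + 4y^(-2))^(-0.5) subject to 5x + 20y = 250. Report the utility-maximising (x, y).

x* = 10, y* = 10

For CES with ρ = -2, MRS = (1/4)·(y/x)^3.
Tangency: set MRS = p_x/p_y = 5/20 = 0.25.
So (y/x)^3 = 1; taking the cube root, y/x = 1, i.e. y = x.
Substitute into the budget 5·x + 20·y = 250: 25·x = 250, so x* = 10 and y* = 10.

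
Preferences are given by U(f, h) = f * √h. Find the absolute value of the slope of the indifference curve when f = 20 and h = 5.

MRS = 0.5

MU_f = √h and MU_h = 0.5·f·h^(-0.5).
MRS = MU_f/MU_h = (2)·h/f.
At (20, 5): MRS = 0.5.
That is, one extra unit of f is worth 0.5 units of h at the margin.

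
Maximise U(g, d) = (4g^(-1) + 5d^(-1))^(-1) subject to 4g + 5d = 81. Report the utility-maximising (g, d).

g* = 9, d* = 9

For CES with ρ = -1, MRS = (4/5)·(d/g)^2.
Tangency: set MRS = p_g/p_d = 4/5 = 0.8.
So (d/g)^2 = 1; taking the square root, d/g = 1, i.e. d = g.
Substitute into the budget 4·g + 5·d = 81: 9·g = 81, so g* = 9 and d* = 9.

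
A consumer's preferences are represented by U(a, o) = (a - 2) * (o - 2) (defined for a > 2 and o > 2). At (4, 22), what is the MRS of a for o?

MRS = 10

MU_a = (o−2), MU_o = (a−2).
MRS = (o−2)/(a−2).
At (4, 22): MRS = 10.
So at (4, 22) the consumer would give up 10 units of o for one more unit of a.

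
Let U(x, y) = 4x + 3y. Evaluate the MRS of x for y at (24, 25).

MRS = 4/3

MU_x = 4, MU_y = 3, so MRS = 4/3 at every bundle.
At (24, 25): MRS = 4/3.
That is, one extra unit of x is worth 4/3 units of y at the margin.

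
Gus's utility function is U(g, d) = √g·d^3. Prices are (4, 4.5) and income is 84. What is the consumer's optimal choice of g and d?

g* = 3, d* = 16

MU_g = 0.5·g^(-0.5)·d^3 and MU_d = 3·√g·d^2.
MRS = MU_g/MU_d = (1/6)·d/g.
Tangency: set MRS = p_g/p_d = 4/4.5 = 8/9.
So (1/6)·d/g = 8/9, i.e. d = (16/3)·g.
Substitute into the budget 4·g + 4.5·d = 84: 28·g = 84, so g* = 3.
Then d* = (16/3)·3 = 16.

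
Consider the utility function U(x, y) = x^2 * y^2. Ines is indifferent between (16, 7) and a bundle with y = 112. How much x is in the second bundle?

x = 1

U(16, 7) = 12544.
Set U(x, 112) = 12544 and solve.
With y = 112: 112^2 = 12544, so x^2 = 12544/12544 = 1; taking the square root, x = 1.
Check: U(1, 112) = 12544.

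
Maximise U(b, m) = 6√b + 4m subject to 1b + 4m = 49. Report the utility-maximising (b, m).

MU_b = 6/(2√b), MU_m = 4.
MRS = 6/(2√b) ÷ 4.
Tangency: set MRS = p_b/p_m = 1/4 = 0.25.
MRS depends only on b: 0.75/√b = 0.25 ⇒ √b = 0.75/0.25 = 3 ⇒ b* = 9.
From the budget, 4·m = 49 − 1·9 = 40, so m* = 10.

b* = 9, m* = 10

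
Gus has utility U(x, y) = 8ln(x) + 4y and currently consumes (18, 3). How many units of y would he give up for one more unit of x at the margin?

MU_x = 8/x, MU_y = 4.
MRS = 8/x ÷ 4.
At (18, 3): MRS = 1/9.
So at (18, 3) the consumer would give up 1/9 units of y for one more unit of x.

MRS = 1/9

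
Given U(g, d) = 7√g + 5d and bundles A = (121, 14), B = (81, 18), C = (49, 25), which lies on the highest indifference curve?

Bundle C

Evaluate utility at each bundle:
U(A) = 147.000.
U(B) = 153.000.
U(C) = 174.000.
Highest utility is C, so C ≻ B ≻ A.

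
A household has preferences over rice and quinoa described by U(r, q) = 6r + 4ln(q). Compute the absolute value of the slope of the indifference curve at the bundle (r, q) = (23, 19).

MU_r = 6, MU_q = 4/q.
MRS = 6 ÷ (4/q).
At (23, 19): MRS = 28.5.
So at (23, 19) the consumer would give up 28.5 units of q for one more unit of r.

MRS = 28.5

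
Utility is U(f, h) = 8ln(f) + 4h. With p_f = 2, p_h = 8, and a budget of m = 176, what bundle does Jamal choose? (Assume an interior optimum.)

f* = 8, h* = 20

MU_f = 8/f, MU_h = 4.
MRS = 8/f ÷ 4.
Tangency: set MRS = p_f/p_h = 2/8 = 0.25.
MRS depends only on f: 2/f = 0.25 ⇒ f* = 2/0.25 = 8.
From the budget, 8·h = 176 − 2·8 = 160, so h* = 20.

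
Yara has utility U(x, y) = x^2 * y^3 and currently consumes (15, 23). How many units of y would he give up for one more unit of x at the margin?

MU_x = 2·x·y^3 and MU_y = 3·x^2·y^2.
MRS = MU_x/MU_y = (2/3)·y/x.
At (15, 23): MRS = 46/45.
That is, one extra unit of x is worth 46/45 units of y at the margin.

MRS = 46/45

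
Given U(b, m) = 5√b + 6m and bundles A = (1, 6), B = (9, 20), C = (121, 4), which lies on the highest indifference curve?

Bundle B

Evaluate utility at each bundle:
U(A) = 41.000.
U(B) = 135.000.
U(C) = 79.000.
Highest utility is B, so B ≻ C ≻ A.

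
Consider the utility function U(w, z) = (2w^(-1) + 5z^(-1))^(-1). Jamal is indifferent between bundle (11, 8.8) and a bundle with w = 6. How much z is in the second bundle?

z = 12

U depends on (w, z) only through S = 2w^(-1) + 5z^(-1), so equal utility means equal S. At (11, 8.8): S = 0.75.
With w = 6: 2·6^(-1) = 1/3, so 5z^(-1) = 0.75 − 1/3 = 5/12, i.e. z^(-1) = 1/12.
Hence z = 1/(1/12) = 12.
Check: U(6, 12) = 1.3333.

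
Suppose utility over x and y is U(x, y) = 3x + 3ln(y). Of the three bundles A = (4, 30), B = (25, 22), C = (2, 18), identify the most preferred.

Evaluate utility at each bundle:
U(A) = 22.204.
U(B) = 84.273.
U(C) = 14.671.
Highest utility is B, so B ≻ A ≻ C.

Bundle B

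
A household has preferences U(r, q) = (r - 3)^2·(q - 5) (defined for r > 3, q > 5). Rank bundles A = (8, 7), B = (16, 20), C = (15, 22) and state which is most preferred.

Bundle B

Evaluate utility at each bundle:
U(A) = 50.
U(B) = 2535.
U(C) = 2448.
Highest utility is B, so B ≻ C ≻ A.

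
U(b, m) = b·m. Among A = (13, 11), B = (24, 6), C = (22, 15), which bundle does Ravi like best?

Bundle C

Evaluate utility at each bundle:
U(A) = 143.
U(B) = 144.
U(C) = 330.
Highest utility is C, so C ≻ B ≻ A.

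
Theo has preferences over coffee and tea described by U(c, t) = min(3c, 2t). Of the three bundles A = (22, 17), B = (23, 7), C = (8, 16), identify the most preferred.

Evaluate utility at each bundle:
U(A) = 34.
U(B) = 14.
U(C) = 24.
Highest utility is A, so A ≻ C ≻ B.

Bundle A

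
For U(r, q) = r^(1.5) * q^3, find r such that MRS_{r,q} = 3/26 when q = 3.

r = 13

MU_r = 1.5·√r·q^3 and MU_q = 3·r^(1.5)·q^2.
MRS = MU_r/MU_q = (0.5)·q/r.
Substitute q = 3: MRS = 1.5/r. Setting 1.5/r = 3/26 gives r = 1.5/(3/26) = 13.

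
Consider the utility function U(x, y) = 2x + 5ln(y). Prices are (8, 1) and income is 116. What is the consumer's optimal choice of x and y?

x* = 12, y* = 20

MU_x = 2, MU_y = 5/y.
MRS = 2 ÷ (5/y).
Tangency: set MRS = p_x/p_y = 8/1 = 8.
MRS depends only on y: 0.4·y = 8 ⇒ y* = 8/0.4 = 20.
From the budget, 8·x = 116 − 1·20 = 96, so x* = 12.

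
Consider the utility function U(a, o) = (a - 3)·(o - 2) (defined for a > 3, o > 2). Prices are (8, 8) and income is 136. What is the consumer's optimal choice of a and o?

MU_a = (o−2), MU_o = (a−3).
MRS = (o−2)/(a−3).
Tangency: set MRS = p_a/p_o = 8/8 = 1.
So (o − 2)/(a − 3) = 1, i.e. (o − 2) = (a − 3).
Rewrite the budget in excess-of-subsistence terms: 8·(a − 3) + 8·(o − 2) = 136 − 8·3 − 8·2 = 96.
Substituting, 16·(a − 3) = 96, so a − 3 = 6 and a* = 9.
Then o − 2 = 6, so o* = 8.

a* = 9, o* = 8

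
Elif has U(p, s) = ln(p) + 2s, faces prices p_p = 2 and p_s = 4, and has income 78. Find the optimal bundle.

p* = 1, s* = 19

MU_p = 1/p, MU_s = 2.
MRS = 1/p ÷ 2.
Tangency: set MRS = p_p/p_s = 2/4 = 0.5.
MRS depends only on p: 0.5/p = 0.5 ⇒ p* = 0.5/0.5 = 1.
From the budget, 4·s = 78 − 2·1 = 76, so s* = 19.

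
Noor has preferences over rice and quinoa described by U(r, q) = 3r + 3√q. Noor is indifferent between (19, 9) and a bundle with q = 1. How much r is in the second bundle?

r = 21

U(19, 9) = 66.
Set U(r, 1) = 66 and solve.
With q = 1: √1 = 1, so 3r = 66 − 3·1 = 63 and r = 21.
Check: U(21, 1) = 66.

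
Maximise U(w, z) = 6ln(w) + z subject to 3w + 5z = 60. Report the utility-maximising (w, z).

w* = 10, z* = 6

MU_w = 6/w, MU_z = 1.
MRS = 6/w ÷ 1.
Tangency: set MRS = p_w/p_z = 3/5 = 0.6.
MRS depends only on w: 6/w = 0.6 ⇒ w* = 6/0.6 = 10.
From the budget, 5·z = 60 − 3·10 = 30, so z* = 6.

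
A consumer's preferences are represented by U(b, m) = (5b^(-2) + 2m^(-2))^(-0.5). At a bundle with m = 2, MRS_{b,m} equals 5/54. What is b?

b = 6

For CES with ρ = -2, MRS = (5/2)·(m/b)^3.
Setting (5/2)·(2/b)^3 = 5/54 gives (2/b)^3 = 1/27, so 2/b = 1/3 and b = 6.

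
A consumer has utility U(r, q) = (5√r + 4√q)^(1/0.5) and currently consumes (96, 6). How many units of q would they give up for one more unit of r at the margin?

For CES with ρ = 0.5, MRS = (5/4)·√(q/r).
At (96, 6): MRS = 5/16.
That is, one extra unit of r is worth 5/16 units of q at the margin.

MRS = 5/16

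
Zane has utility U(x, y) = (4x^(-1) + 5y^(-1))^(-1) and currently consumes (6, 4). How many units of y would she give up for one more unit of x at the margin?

For CES with ρ = -1, MRS = (4/5)·(y/x)^2.
At (6, 4): MRS = 16/45.
The indifference curve has slope −16/45 at this bundle.

MRS = 16/45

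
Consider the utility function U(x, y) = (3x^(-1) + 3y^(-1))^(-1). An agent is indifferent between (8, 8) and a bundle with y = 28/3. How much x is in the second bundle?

x = 7

U depends on (x, y) only through S = 3x^(-1) + 3y^(-1), so equal utility means equal S. At (8, 8): S = 0.75.
With y = 28/3: 3·(28/3)^(-1) = 9/28, so 3x^(-1) = 0.75 − 9/28 = 3/7, i.e. x^(-1) = 1/7.
Hence x = 1/(1/7) = 7.
Check: U(7, 28/3) = 1.3333.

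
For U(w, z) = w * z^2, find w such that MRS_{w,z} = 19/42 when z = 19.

MU_w = z^2 and MU_z = 2·w·z.
MRS = MU_w/MU_z = (1/2)·z/w.
Substitute z = 19: MRS = 9.5/w. Setting 9.5/w = 19/42 gives w = 9.5/(19/42) = 21.

w = 21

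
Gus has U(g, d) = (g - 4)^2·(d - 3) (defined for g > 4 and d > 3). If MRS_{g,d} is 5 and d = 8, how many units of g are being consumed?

MU_g = 2·(g−4)·(d−3), MU_d = (g−4)^2.
MRS = (2/1)·(d−3)/(g−4).
Substitute d = 8: MRS = 10/(g − 4). Setting this equal to 5 gives g − 4 = 10/5 = 2, so g = 6.

g = 6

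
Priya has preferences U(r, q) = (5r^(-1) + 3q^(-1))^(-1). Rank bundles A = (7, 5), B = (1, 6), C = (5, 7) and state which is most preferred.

Bundle A

Evaluate utility at each bundle:
U(A) = 0.761.
U(B) = 0.182.
U(C) = 0.700.
Highest utility is A, so A ≻ C ≻ B.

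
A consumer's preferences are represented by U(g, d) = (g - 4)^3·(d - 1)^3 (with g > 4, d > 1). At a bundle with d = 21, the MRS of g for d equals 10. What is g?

MU_g = 3·(g−4)^2·(d−1)^3, MU_d = 3·(g−4)^3·(d−1)^2.
MRS = (d−1)/(g−4).
Substitute d = 21: MRS = 20/(g − 4). Setting this equal to 10 gives g − 4 = 20/10 = 2, so g = 6.

g = 6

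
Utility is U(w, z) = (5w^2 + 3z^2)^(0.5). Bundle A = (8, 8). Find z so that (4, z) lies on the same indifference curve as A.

U depends on (w, z) only through S = 5w^2 + 3z^2, so equal utility means equal S. At (8, 8): S = 512.
With w = 4: 5·4^2 = 80, so 3z^2 = 512 − 80 = 432, i.e. z^2 = 144.
Hence z = √144 = 12.
Check: U(4, 12) = 22.6274.

z = 12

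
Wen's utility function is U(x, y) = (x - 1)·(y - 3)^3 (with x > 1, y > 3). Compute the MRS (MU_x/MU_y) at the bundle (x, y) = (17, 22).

MRS = 19/48

MU_x = (y−3)^3, MU_y = 3·(x−1)·(y−3)^2.
MRS = (1/3)·(y−3)/(x−1).
At (17, 22): MRS = 19/48.
So at (17, 22) the consumer would give up 19/48 units of y for one more unit of x.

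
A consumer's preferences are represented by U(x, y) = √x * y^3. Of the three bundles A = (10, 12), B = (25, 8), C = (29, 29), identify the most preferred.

Evaluate utility at each bundle:
U(A) = 5464.416.
U(B) = 2560.000.
U(C) = 131338.784.
Highest utility is C, so C ≻ A ≻ B.

Bundle C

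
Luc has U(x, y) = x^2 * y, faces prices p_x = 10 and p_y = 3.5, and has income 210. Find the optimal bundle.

x* = 14, y* = 20

MU_x = 2·x·y and MU_y = x^2.
MRS = MU_x/MU_y = (2/1)·y/x.
Tangency: set MRS = p_x/p_y = 10/3.5 = 20/7.
So (2/1)·y/x = 20/7, i.e. y = (10/7)·x.
Substitute into the budget 10·x + 3.5·y = 210: 15·x = 210, so x* = 14.
Then y* = (10/7)·14 = 20.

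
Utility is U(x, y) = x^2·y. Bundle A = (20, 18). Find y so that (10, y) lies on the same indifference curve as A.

y = 72

U(20, 18) = 7200.
Set U(10, y) = 7200 and solve.
With x = 10: 10^2 = 100, so y = 7200/100 = 72.
Check: U(10, 72) = 7200.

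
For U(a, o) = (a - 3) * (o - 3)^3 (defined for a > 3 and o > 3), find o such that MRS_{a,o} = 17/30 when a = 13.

MU_a = (o−3)^3, MU_o = 3·(a−3)·(o−3)^2.
MRS = (1/3)·(o−3)/(a−3).
Substitute a = 13: MRS = (o − 3)/30. Setting this equal to 17/30 gives o − 3 = (17/30)·30 = 17, so o = 20.

o = 20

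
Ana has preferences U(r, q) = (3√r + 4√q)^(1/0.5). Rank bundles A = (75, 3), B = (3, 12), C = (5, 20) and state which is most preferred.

Bundle A

Evaluate utility at each bundle:
U(A) = 1083.000.
U(B) = 363.000.
U(C) = 605.000.
Highest utility is A, so A ≻ C ≻ B.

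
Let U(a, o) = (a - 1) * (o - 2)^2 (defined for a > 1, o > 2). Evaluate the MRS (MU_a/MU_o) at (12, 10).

MRS = 4/11

MU_a = (o−2)^2, MU_o = 2·(a−1)·(o−2).
MRS = (1/2)·(o−2)/(a−1).
At (12, 10): MRS = 4/11.
That is, one extra unit of a is worth 4/11 units of o at the margin.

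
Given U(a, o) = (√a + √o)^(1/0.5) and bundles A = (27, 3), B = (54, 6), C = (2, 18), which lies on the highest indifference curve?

Bundle B

Evaluate utility at each bundle:
U(A) = 48.000.
U(B) = 96.000.
U(C) = 32.000.
Highest utility is B, so B ≻ A ≻ C.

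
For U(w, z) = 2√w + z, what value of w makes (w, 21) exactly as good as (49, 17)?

w = 25

U(49, 17) = 31.
Set U(w, 21) = 31 and solve.
With z = 21: 2√w = 31 − 21 = 10, so √w = 5 and w = 25.
Check: U(25, 21) = 31.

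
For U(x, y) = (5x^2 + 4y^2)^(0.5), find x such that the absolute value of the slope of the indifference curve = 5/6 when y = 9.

x = 6

For CES with ρ = 2, MRS = (5/4)·(y/x)^(-1).
Setting (5/4)·(9/x)^(-1) = 5/6 gives (9/x)^(-1) = 2/3, so 9/x = 1.5 and x = 6.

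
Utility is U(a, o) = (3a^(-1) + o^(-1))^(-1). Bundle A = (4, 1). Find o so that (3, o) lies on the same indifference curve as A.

U depends on (a, o) only through S = 3a^(-1) + o^(-1), so equal utility means equal S. At (4, 1): S = 1.75.
With a = 3: 3·3^(-1) = 1, so o^(-1) = 1.75 − 1 = 0.75.
Hence o = 1/0.75 = 4/3.
Check: U(3, 4/3) = 0.5714.

o = 4/3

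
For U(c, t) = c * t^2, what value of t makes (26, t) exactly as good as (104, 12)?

U(104, 12) = 14976.
Set U(26, t) = 14976 and solve.
With c = 26: t^2 = 14976/26 = 576; taking the square root, t = 24.
Check: U(26, 24) = 14976.

t = 24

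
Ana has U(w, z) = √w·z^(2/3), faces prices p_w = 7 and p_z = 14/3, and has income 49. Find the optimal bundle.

w* = 3, z* = 6

MU_w = 0.5·w^(-0.5)·z^(2/3) and MU_z = 2/3·√w·z^(-1/3).
MRS = MU_w/MU_z = (0.75)·z/w.
Tangency: set MRS = p_w/p_z = 7/(14/3) = 1.5.
So (0.75)·z/w = 1.5, i.e. z = 2·w.
Substitute into the budget 7·w + (14/3)·z = 49: (49/3)·w = 49, so w* = 3.
Then z* = 2·3 = 6.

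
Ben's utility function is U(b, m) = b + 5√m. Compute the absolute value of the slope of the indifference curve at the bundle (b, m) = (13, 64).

MU_b = 1, MU_m = 5/(2√m).
MRS = 1 ÷ (5/(2√m)).
At (13, 64): MRS = 3.2.
That is, one extra unit of b is worth 3.2 units of m at the margin.

MRS = 3.2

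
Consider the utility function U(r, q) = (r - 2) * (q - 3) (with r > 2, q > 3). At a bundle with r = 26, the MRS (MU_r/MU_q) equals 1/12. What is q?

MU_r = (q−3), MU_q = (r−2).
MRS = (q−3)/(r−2).
Substitute r = 26: MRS = (q − 3)/24. Setting this equal to 1/12 gives q − 3 = (1/12)·24 = 2, so q = 5.

q = 5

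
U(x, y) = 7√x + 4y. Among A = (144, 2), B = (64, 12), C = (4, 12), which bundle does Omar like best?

Bundle B

Evaluate utility at each bundle:
U(A) = 92.000.
U(B) = 104.000.
U(C) = 62.000.
Highest utility is B, so B ≻ A ≻ C.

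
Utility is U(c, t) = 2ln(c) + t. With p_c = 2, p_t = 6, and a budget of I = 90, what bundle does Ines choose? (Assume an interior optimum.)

c* = 6, t* = 13

MU_c = 2/c, MU_t = 1.
MRS = 2/c ÷ 1.
Tangency: set MRS = p_c/p_t = 2/6 = 1/3.
MRS depends only on c: 2/c = 1/3 ⇒ c* = 2/(1/3) = 6.
From the budget, 6·t = 90 − 2·6 = 78, so t* = 13.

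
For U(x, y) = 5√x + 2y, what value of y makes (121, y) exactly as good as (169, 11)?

y = 16

U(169, 11) = 87.
Set U(121, y) = 87 and solve.
With x = 121: √121 = 11, so 2y = 87 − 5·11 = 32 and y = 16.
Check: U(121, 16) = 87.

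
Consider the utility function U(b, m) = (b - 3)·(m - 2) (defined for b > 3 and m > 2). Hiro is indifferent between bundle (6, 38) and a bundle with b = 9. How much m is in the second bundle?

U(6, 38) = 108.
Set U(9, m) = 108 and solve.
With b = 9: (9 − 3) = 6, so (m − 2) = 108/6 = 18.
So m = 2 + 18 = 20.
Check: U(9, 20) = 108.

m = 20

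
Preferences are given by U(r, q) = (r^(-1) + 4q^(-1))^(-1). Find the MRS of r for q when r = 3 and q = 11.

For CES with ρ = -1, MRS = (1/4)·(q/r)^2.
At (3, 11): MRS = 121/36.
That is, one extra unit of r is worth 121/36 units of q at the margin.

MRS = 121/36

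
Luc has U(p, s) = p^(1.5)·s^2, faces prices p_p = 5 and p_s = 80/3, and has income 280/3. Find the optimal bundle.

p* = 8, s* = 2

MU_p = 1.5·√p·s^2 and MU_s = 2·p^(1.5)·s.
MRS = MU_p/MU_s = (0.75)·s/p.
Tangency: set MRS = p_p/p_s = 5/(80/3) = 3/16.
So (0.75)·s/p = 3/16, i.e. s = 0.25·p.
Substitute into the budget 5·p + (80/3)·s = 280/3: (35/3)·p = 280/3, so p* = 8.
Then s* = 0.25·8 = 2.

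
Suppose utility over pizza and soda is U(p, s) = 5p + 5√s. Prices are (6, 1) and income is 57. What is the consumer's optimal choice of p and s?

MU_p = 5, MU_s = 5/(2√s).
MRS = 5 ÷ (5/(2√s)).
Tangency: set MRS = p_p/p_s = 6/1 = 6.
MRS depends only on s: 2·√s = 6 ⇒ √s = 6/2 = 3 ⇒ s* = 9.
From the budget, 6·p = 57 − 1·9 = 48, so p* = 8.

p* = 8, s* = 9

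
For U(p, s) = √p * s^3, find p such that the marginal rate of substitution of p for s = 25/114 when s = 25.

MU_p = 0.5·p^(-0.5)·s^3 and MU_s = 3·√p·s^2.
MRS = MU_p/MU_s = (1/6)·s/p.
Substitute s = 25: MRS = (25/6)/p. Setting (25/6)/p = 25/114 gives p = (25/6)/(25/114) = 19.

p = 19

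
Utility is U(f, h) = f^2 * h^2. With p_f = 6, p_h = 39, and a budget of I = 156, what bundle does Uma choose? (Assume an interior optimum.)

f* = 13, h* = 2

MU_f = 2·f·h^2 and MU_h = 2·f^2·h.
MRS = MU_f/MU_h = h/f.
Tangency: set MRS = p_f/p_h = 6/39 = 2/13.
So h/f = 2/13, i.e. h = (2/13)·f.
Substitute into the budget 6·f + 39·h = 156: 12·f = 156, so f* = 13.
Then h* = (2/13)·13 = 2.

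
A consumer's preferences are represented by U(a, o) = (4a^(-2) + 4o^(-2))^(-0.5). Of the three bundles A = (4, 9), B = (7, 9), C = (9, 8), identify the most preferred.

Bundle C

Evaluate utility at each bundle:
U(A) = 1.828.
U(B) = 2.763.
U(C) = 2.990.
Highest utility is C, so C ≻ B ≻ A.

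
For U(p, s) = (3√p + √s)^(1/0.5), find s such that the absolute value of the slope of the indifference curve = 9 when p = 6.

For CES with ρ = 0.5, MRS = (3/1)·√(s/p).
Setting (3/1)·√(s/6) = 9 gives √(s/6) = 3, so s/6 = 9 and s = 54.

s = 54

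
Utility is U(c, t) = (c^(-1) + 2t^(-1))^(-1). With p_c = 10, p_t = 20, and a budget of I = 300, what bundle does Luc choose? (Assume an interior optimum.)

c* = 10, t* = 10

For CES with ρ = -1, MRS = (1/2)·(t/c)^2.
Tangency: set MRS = p_c/p_t = 10/20 = 0.5.
So (t/c)^2 = 1; taking the square root, t/c = 1, i.e. t = c.
Substitute into the budget 10·c + 20·t = 300: 30·c = 300, so c* = 10 and t* = 10.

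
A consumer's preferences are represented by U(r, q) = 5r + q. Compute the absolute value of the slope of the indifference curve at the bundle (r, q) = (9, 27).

MRS = 5

MU_r = 5, MU_q = 1, so MRS = 5/1 = 5 at every bundle.
At (9, 27): MRS = 5.
The indifference curve has slope −5 at this bundle.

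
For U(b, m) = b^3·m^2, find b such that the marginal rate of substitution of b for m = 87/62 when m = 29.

MU_b = 3·b^2·m^2 and MU_m = 2·b^3·m.
MRS = MU_b/MU_m = (3/2)·m/b.
Substitute m = 29: MRS = 43.5/b. Setting 43.5/b = 87/62 gives b = 43.5/(87/62) = 31.

b = 31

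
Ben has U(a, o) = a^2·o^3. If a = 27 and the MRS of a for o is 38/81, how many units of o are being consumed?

MU_a = 2·a·o^3 and MU_o = 3·a^2·o^2.
MRS = MU_a/MU_o = (2/3)·o/a.
Substitute a = 27: MRS = o/40.5. Setting o/40.5 = 38/81 gives o = (38/81)·40.5 = 19.

o = 19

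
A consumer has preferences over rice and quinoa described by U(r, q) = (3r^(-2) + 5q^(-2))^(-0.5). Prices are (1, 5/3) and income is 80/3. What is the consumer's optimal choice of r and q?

r* = 10, q* = 10

For CES with ρ = -2, MRS = (3/5)·(q/r)^3.
Tangency: set MRS = p_r/p_q = 1/(5/3) = 0.6.
So (q/r)^3 = 1; taking the cube root, q/r = 1, i.e. q = r.
Substitute into the budget 1·r + (5/3)·q = 80/3: (8/3)·r = 80/3, so r* = 10 and q* = 10.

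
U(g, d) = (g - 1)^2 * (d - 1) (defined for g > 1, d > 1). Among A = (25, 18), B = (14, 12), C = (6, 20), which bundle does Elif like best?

Bundle A

Evaluate utility at each bundle:
U(A) = 9792.
U(B) = 1859.
U(C) = 475.
Highest utility is A, so A ≻ B ≻ C.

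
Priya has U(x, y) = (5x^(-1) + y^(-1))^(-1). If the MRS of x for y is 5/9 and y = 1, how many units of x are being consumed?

For CES with ρ = -1, MRS = (5/1)·(y/x)^2.
Setting (5/1)·(1/x)^2 = 5/9 gives (1/x)^2 = 1/9, so 1/x = 1/3 and x = 3.

x = 3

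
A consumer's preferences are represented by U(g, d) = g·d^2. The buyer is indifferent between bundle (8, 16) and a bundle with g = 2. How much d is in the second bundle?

d = 32

U(8, 16) = 2048.
Set U(2, d) = 2048 and solve.
With g = 2: d^2 = 2048/2 = 1024; taking the square root, d = 32.
Check: U(2, 32) = 2048.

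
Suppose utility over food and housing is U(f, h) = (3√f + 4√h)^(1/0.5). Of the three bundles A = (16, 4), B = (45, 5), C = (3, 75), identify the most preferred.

Evaluate utility at each bundle:
U(A) = 400.000.
U(B) = 845.000.
U(C) = 1587.000.
Highest utility is C, so C ≻ B ≻ A.

Bundle C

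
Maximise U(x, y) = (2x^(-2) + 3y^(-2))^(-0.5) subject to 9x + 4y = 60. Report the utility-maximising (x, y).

x* = 4, y* = 6

For CES with ρ = -2, MRS = (2/3)·(y/x)^3.
Tangency: set MRS = p_x/p_y = 9/4 = 2.25.
So (y/x)^3 = 3.375; taking the cube root, y/x = 1.5, i.e. y = 1.5·x.
Substitute into the budget 9·x + 4·y = 60: 15·x = 60, so x* = 4 and y* = 1.5·4 = 6.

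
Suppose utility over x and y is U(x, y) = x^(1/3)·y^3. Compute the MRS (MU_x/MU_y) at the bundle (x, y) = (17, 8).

MU_x = 1/3·x^(-2/3)·y^3 and MU_y = 3·x^(1/3)·y^2.
MRS = MU_x/MU_y = (1/9)·y/x.
At (17, 8): MRS = 8/153.
That is, one extra unit of x is worth 8/153 units of y at the margin.

MRS = 8/153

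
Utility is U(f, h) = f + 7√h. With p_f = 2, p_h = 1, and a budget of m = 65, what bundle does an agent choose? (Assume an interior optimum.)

f* = 8, h* = 49

MU_f = 1, MU_h = 7/(2√h).
MRS = 1 ÷ (7/(2√h)).
Tangency: set MRS = p_f/p_h = 2/1 = 2.
MRS depends only on h: (2/7)·√h = 2 ⇒ √h = 2/(2/7) = 7 ⇒ h* = 49.
From the budget, 2·f = 65 − 1·49 = 16, so f* = 8.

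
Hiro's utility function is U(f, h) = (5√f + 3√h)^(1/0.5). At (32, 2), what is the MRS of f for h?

MRS = 5/12

For CES with ρ = 0.5, MRS = (5/3)·√(h/f).
At (32, 2): MRS = 5/12.
So at (32, 2) the consumer would give up 5/12 units of h for one more unit of f.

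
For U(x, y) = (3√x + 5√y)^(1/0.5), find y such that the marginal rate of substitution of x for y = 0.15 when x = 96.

For CES with ρ = 0.5, MRS = (3/5)·√(y/x).
Setting (3/5)·√(y/96) = 0.15 gives √(y/96) = 0.25, so y/96 = 1/16 and y = 6.

y = 6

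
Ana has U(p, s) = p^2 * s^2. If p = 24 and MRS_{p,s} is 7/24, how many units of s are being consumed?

MU_p = 2·p·s^2 and MU_s = 2·p^2·s.
MRS = MU_p/MU_s = s/p.
Substitute p = 24: MRS = s/24. Setting s/24 = 7/24 gives s = (7/24)·24 = 7.

s = 7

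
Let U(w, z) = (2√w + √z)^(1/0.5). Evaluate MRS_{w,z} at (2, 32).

For CES with ρ = 0.5, MRS = (2/1)·√(z/w).
At (2, 32): MRS = 8.
That is, one extra unit of w is worth 8 units of z at the margin.

MRS = 8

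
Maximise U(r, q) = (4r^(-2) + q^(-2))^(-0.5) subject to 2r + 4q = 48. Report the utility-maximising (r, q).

r* = 12, q* = 6

For CES with ρ = -2, MRS = (4/1)·(q/r)^3.
Tangency: set MRS = p_r/p_q = 2/4 = 0.5.
So (q/r)^3 = 0.125; taking the cube root, q/r = 0.5, i.e. q = 0.5·r.
Substitute into the budget 2·r + 4·q = 48: 4·r = 48, so r* = 12 and q* = 0.5·12 = 6.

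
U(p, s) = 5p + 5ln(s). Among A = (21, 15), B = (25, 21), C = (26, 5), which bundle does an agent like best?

Evaluate utility at each bundle:
U(A) = 118.540.
U(B) = 140.223.
U(C) = 138.047.
Highest utility is B, so B ≻ C ≻ A.

Bundle B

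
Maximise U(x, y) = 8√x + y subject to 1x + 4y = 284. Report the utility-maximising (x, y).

x* = 256, y* = 7

MU_x = 8/(2√x), MU_y = 1.
MRS = 8/(2√x) ÷ 1.
Tangency: set MRS = p_x/p_y = 1/4 = 0.25.
MRS depends only on x: 4/√x = 0.25 ⇒ √x = 4/0.25 = 16 ⇒ x* = 256.
From the budget, 4·y = 284 − 1·256 = 28, so y* = 7.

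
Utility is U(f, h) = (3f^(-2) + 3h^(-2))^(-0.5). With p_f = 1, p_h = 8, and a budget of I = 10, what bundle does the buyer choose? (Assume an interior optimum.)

For CES with ρ = -2, MRS = (h/f)^3.
Tangency: set MRS = p_f/p_h = 1/8 = 0.125.
So (h/f)^3 = 0.125; taking the cube root, h/f = 0.5, i.e. h = 0.5·f.
Substitute into the budget 1·f + 8·h = 10: 5·f = 10, so f* = 2 and h* = 0.5·2 = 1.

f* = 2, h* = 1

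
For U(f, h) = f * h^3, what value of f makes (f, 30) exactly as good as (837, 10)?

f = 31

U(837, 10) = 837000.
Set U(f, 30) = 837000 and solve.
With h = 30: 30^3 = 27000, so f = 837000/27000 = 31.
Check: U(31, 30) = 837000.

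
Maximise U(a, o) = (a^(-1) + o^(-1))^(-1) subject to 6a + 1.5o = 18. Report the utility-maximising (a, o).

For CES with ρ = -1, MRS = (o/a)^2.
Tangency: set MRS = p_a/p_o = 6/1.5 = 4.
So (o/a)^2 = 4; taking the square root, o/a = 2, i.e. o = 2·a.
Substitute into the budget 6·a + 1.5·o = 18: 9·a = 18, so a* = 2 and o* = 2·2 = 4.

a* = 2, o* = 4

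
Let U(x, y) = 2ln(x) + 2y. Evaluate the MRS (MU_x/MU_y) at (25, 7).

MU_x = 2/x, MU_y = 2.
MRS = 2/x ÷ 2.
At (25, 7): MRS = 1/25.
That is, one extra unit of x is worth 1/25 units of y at the margin.

MRS = 1/25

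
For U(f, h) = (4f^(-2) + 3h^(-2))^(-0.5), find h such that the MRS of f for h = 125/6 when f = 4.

For CES with ρ = -2, MRS = (4/3)·(h/f)^3.
Setting (4/3)·(h/4)^3 = 125/6 gives (h/4)^3 = 15.625, so h/4 = 2.5 and h = 10.

h = 10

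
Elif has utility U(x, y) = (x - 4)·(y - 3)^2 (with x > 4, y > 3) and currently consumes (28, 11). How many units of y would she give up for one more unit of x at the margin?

MRS = 1/6

MU_x = (y−3)^2, MU_y = 2·(x−4)·(y−3).
MRS = (1/2)·(y−3)/(x−4).
At (28, 11): MRS = 1/6.
The indifference curve has slope −1/6 at this bundle.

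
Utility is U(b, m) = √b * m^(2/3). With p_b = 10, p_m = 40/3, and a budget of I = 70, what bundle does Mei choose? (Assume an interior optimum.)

MU_b = 0.5·b^(-0.5)·m^(2/3) and MU_m = 2/3·√b·m^(-1/3).
MRS = MU_b/MU_m = (0.75)·m/b.
Tangency: set MRS = p_b/p_m = 10/(40/3) = 0.75.
So (0.75)·m/b = 0.75, i.e. m = b.
Substitute into the budget 10·b + (40/3)·m = 70: (70/3)·b = 70, so b* = 3.
Then m* = 3.

b* = 3, m* = 3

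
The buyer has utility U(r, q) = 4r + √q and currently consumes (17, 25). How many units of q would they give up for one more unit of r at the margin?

MU_r = 4, MU_q = 1/(2√q).
MRS = 4 ÷ (1/(2√q)).
At (17, 25): MRS = 40.
So at (17, 25) the consumer would give up 40 units of q for one more unit of r.

MRS = 40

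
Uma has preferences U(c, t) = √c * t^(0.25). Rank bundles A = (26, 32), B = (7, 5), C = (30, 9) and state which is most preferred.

Evaluate utility at each bundle:
U(A) = 12.128.
U(B) = 3.956.
U(C) = 9.487.
Highest utility is A, so A ≻ C ≻ B.

Bundle A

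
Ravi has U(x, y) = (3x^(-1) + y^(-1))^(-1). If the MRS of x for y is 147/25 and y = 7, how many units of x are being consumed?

x = 5

For CES with ρ = -1, MRS = (3/1)·(y/x)^2.
Setting (3/1)·(7/x)^2 = 147/25 gives (7/x)^2 = 49/25, so 7/x = 1.4 and x = 5.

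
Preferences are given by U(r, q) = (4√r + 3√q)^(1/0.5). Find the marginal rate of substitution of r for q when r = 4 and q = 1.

For CES with ρ = 0.5, MRS = (4/3)·√(q/r).
At (4, 1): MRS = 2/3.
That is, one extra unit of r is worth 2/3 units of q at the margin.

MRS = 2/3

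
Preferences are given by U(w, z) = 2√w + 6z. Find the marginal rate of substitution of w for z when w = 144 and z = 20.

MU_w = 2/(2√w), MU_z = 6.
MRS = 2/(2√w) ÷ 6.
At (144, 20): MRS = 1/72.
That is, one extra unit of w is worth 1/72 units of z at the margin.

MRS = 1/72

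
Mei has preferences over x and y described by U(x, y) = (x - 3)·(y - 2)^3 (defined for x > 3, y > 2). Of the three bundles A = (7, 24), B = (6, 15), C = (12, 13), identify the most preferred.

Bundle A

Evaluate utility at each bundle:
U(A) = 42592.
U(B) = 6591.
U(C) = 11979.
Highest utility is A, so A ≻ C ≻ B.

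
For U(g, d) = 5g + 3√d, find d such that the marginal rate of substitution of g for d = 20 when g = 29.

MU_g = 5, MU_d = 3/(2√d).
MRS = 5 ÷ (3/(2√d)).
MRS depends only on d: (10/3)·√d = 20 ⇒ √d = 20/(10/3) = 6 ⇒ d = 36.

d = 36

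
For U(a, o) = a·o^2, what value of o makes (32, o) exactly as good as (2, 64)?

o = 16

U(2, 64) = 8192.
Set U(32, o) = 8192 and solve.
With a = 32: o^2 = 8192/32 = 256; taking the square root, o = 16.
Check: U(32, 16) = 8192.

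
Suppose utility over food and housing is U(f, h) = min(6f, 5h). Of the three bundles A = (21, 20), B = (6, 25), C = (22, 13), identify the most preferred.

Evaluate utility at each bundle:
U(A) = 100.
U(B) = 36.
U(C) = 65.
Highest utility is A, so A ≻ C ≻ B.

Bundle A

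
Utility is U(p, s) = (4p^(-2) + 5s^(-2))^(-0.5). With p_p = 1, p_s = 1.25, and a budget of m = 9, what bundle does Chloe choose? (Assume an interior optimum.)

p* = 4, s* = 4

For CES with ρ = -2, MRS = (4/5)·(s/p)^3.
Tangency: set MRS = p_p/p_s = 1/1.25 = 0.8.
So (s/p)^3 = 1; taking the cube root, s/p = 1, i.e. s = p.
Substitute into the budget 1·p + 1.25·s = 9: 2.25·p = 9, so p* = 4 and s* = 4.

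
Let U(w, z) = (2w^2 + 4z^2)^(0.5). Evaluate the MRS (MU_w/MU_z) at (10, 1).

For CES with ρ = 2, MRS = (2/4)·(z/w)^(-1).
At (10, 1): MRS = 5.
That is, one extra unit of w is worth 5 units of z at the margin.

MRS = 5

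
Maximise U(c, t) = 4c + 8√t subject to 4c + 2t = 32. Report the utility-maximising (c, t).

MU_c = 4, MU_t = 8/(2√t).
MRS = 4 ÷ (8/(2√t)).
Tangency: set MRS = p_c/p_t = 4/2 = 2.
MRS depends only on t: √t = 2 ⇒ √t = 2 ⇒ t* = 4.
From the budget, 4·c = 32 − 2·4 = 24, so c* = 6.

c* = 6, t* = 4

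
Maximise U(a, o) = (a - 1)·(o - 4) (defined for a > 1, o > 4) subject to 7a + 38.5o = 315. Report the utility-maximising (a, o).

a* = 12, o* = 6

MU_a = (o−4), MU_o = (a−1).
MRS = (o−4)/(a−1).
Tangency: set MRS = p_a/p_o = 7/38.5 = 2/11.
So (o − 4)/(a − 1) = 2/11, i.e. (o − 4) = (2/11)·(a − 1).
Rewrite the budget in excess-of-subsistence terms: 7·(a − 1) + 38.5·(o − 4) = 315 − 7·1 − 38.5·4 = 154.
Substituting, 14·(a − 1) = 154, so a − 1 = 11 and a* = 12.
Then o − 4 = (2/11)·11 = 2, so o* = 6.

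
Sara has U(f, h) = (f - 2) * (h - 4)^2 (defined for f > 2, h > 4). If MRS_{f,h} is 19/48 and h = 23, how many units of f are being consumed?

MU_f = (h−4)^2, MU_h = 2·(f−2)·(h−4).
MRS = (1/2)·(h−4)/(f−2).
Substitute h = 23: MRS = 9.5/(f − 2). Setting this equal to 19/48 gives f − 2 = 9.5/(19/48) = 24, so f = 26.

f = 26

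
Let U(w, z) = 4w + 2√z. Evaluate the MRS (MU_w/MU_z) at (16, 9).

MU_w = 4, MU_z = 2/(2√z).
MRS = 4 ÷ (2/(2√z)).
At (16, 9): MRS = 12.
So at (16, 9) the consumer would give up 12 units of z for one more unit of w.

MRS = 12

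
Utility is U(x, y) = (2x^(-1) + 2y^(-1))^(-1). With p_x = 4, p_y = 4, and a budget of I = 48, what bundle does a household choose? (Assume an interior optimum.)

x* = 6, y* = 6

For CES with ρ = -1, MRS = (y/x)^2.
Tangency: set MRS = p_x/p_y = 4/4 = 1.
So (y/x)^2 = 1; taking the square root, y/x = 1, i.e. y = x.
Substitute into the budget 4·x + 4·y = 48: 8·x = 48, so x* = 6 and y* = 6.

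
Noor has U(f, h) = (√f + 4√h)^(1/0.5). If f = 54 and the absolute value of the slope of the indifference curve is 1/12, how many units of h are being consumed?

For CES with ρ = 0.5, MRS = (1/4)·√(h/f).
Setting (1/4)·√(h/54) = 1/12 gives √(h/54) = 1/3, so h/54 = 1/9 and h = 6.

h = 6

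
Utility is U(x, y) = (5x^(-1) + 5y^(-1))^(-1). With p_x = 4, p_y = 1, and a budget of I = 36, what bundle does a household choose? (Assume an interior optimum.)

x* = 6, y* = 12

For CES with ρ = -1, MRS = (y/x)^2.
Tangency: set MRS = p_x/p_y = 4/1 = 4.
So (y/x)^2 = 4; taking the square root, y/x = 2, i.e. y = 2·x.
Substitute into the budget 4·x + 1·y = 36: 6·x = 36, so x* = 6 and y* = 2·6 = 12.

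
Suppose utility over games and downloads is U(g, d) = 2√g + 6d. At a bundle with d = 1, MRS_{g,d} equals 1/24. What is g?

g = 16

MU_g = 2/(2√g), MU_d = 6.
MRS = 2/(2√g) ÷ 6.
MRS depends only on g: (1/6)/√g = 1/24 ⇒ √g = (1/6)/(1/24) = 4 ⇒ g = 16.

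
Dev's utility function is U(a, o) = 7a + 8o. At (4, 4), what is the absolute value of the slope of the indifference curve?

MU_a = 7, MU_o = 8, so MRS = 7/8 = 0.875 at every bundle.
At (4, 4): MRS = 0.875.
So at (4, 4) the consumer would give up 0.875 units of o for one more unit of a.

MRS = 0.875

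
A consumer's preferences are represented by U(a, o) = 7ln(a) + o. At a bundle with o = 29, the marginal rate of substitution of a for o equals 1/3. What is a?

a = 21

MU_a = 7/a, MU_o = 1.
MRS = 7/a ÷ 1.
MRS depends only on a: 7/a = 1/3 ⇒ a = 7/(1/3) = 21.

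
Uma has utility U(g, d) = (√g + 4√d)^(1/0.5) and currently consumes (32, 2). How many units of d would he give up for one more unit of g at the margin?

For CES with ρ = 0.5, MRS = (1/4)·√(d/g).
At (32, 2): MRS = 1/16.
So at (32, 2) the consumer would give up 1/16 units of d for one more unit of g.

MRS = 1/16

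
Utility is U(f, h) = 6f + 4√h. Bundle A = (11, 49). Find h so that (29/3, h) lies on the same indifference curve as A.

h = 81

U(11, 49) = 94.
Set U(29/3, h) = 94 and solve.
With f = 29/3: 4√h = 94 − 6·29/3 = 36, so √h = 9 and h = 81.
Check: U(29/3, 81) = 94.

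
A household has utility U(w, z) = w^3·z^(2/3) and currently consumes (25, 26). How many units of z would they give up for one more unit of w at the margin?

MRS = 117/25

MU_w = 3·w^2·z^(2/3) and MU_z = 2/3·w^3·z^(-1/3).
MRS = MU_w/MU_z = (4.5)·z/w.
At (25, 26): MRS = 117/25.
The indifference curve has slope −117/25 at this bundle.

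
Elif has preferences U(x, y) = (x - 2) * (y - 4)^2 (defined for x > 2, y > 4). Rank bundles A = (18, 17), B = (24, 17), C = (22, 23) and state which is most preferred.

Bundle C

Evaluate utility at each bundle:
U(A) = 2704.
U(B) = 3718.
U(C) = 7220.
Highest utility is C, so C ≻ B ≻ A.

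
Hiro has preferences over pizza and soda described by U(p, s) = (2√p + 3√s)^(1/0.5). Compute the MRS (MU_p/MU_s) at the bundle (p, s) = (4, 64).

For CES with ρ = 0.5, MRS = (2/3)·√(s/p).
At (4, 64): MRS = 8/3.
The indifference curve has slope −8/3 at this bundle.

MRS = 8/3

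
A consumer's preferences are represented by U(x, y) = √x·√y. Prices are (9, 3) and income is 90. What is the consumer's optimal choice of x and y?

x* = 5, y* = 15

MU_x = 0.5·x^(-0.5)·√y and MU_y = 0.5·√x·y^(-0.5).
MRS = MU_x/MU_y = y/x.
Tangency: set MRS = p_x/p_y = 9/3 = 3.
So y/x = 3, i.e. y = 3·x.
Substitute into the budget 9·x + 3·y = 90: 18·x = 90, so x* = 5.
Then y* = 3·5 = 15.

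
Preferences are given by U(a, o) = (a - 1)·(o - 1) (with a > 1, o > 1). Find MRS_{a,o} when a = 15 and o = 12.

MRS = 11/14

MU_a = (o−1), MU_o = (a−1).
MRS = (o−1)/(a−1).
At (15, 12): MRS = 11/14.
That is, one extra unit of a is worth 11/14 units of o at the margin.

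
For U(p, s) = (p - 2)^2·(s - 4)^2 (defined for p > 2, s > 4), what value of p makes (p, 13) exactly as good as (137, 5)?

p = 17

U(137, 5) = 18225.
Set U(p, 13) = 18225 and solve.
With s = 13: (13 − 4)^2 = 81, so (p − 2)^2 = 18225/81 = 225.
Taking the square root (with p > 2): p − 2 = 15, so p = 17.
Check: U(17, 13) = 18225.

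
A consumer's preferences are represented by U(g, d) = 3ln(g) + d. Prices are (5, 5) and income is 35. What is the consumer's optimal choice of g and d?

g* = 3, d* = 4

MU_g = 3/g, MU_d = 1.
MRS = 3/g ÷ 1.
Tangency: set MRS = p_g/p_d = 5/5 = 1.
MRS depends only on g: 3/g = 1 ⇒ g* = 3/1 = 3.
From the budget, 5·d = 35 − 5·3 = 20, so d* = 4.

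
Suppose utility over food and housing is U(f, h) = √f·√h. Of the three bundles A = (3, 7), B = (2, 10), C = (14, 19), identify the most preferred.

Evaluate utility at each bundle:
U(A) = 4.583.
U(B) = 4.472.
U(C) = 16.310.
Highest utility is C, so C ≻ A ≻ B.

Bundle C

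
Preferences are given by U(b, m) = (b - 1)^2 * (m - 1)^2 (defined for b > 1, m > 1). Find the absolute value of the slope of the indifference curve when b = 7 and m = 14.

MU_b = 2·(b−1)·(m−1)^2, MU_m = 2·(b−1)^2·(m−1).
MRS = (m−1)/(b−1).
At (7, 14): MRS = 13/6.
That is, one extra unit of b is worth 13/6 units of m at the margin.

MRS = 13/6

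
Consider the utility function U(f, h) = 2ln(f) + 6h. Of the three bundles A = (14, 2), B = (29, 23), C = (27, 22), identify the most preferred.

Bundle B

Evaluate utility at each bundle:
U(A) = 17.278.
U(B) = 144.735.
U(C) = 138.592.
Highest utility is B, so B ≻ C ≻ A.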